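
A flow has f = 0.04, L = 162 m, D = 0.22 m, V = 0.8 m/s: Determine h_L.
Formula: h_L = f \frac{L}{D} \frac{V^2}{2g}
h_L = 0.04·(162/0.22)·0.8²/(2·9.81) = 0.9608 m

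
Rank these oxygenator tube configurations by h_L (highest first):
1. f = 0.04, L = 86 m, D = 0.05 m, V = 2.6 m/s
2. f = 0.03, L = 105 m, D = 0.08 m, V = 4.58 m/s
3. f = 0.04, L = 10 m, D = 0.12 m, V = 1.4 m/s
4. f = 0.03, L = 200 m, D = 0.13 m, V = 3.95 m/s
Case 1: h_L = 23.7 m
Case 2: h_L = 42.1 m
Case 3: h_L = 0.333 m
Case 4: h_L = 36.7 m
Ranking (highest first): 2, 4, 1, 3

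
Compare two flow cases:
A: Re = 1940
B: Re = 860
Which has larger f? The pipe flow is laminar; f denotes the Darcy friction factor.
f(A) = 0.03299, f(B) = 0.07442. Answer: B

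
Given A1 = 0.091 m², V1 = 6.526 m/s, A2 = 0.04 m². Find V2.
Formula: V_2 = \frac{A_1 V_1}{A_2}
V2 = 0.091·6.526/0.04 = 14.85 m/s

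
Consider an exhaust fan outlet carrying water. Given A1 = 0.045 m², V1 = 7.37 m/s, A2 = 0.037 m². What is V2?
Formula: V_2 = \frac{A_1 V_1}{A_2}
V2 = 0.045·7.37/0.037 = 8.964 m/s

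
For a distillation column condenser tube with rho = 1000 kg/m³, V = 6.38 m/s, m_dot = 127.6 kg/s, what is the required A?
Formula: \dot{m} = \rho A V
Substituting knowns: 127.6 = 1000·A·6.38
Solving for A: A = 127.6/(1000·6.38) = 0.02 m²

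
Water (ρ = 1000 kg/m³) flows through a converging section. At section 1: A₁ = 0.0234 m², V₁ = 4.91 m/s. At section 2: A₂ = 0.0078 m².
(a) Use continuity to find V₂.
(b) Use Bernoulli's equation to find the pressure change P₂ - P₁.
(a) Continuity: A₁V₁=A₂V₂ -> V₂=A₁V₁/A₂=0.0234*4.91/0.0078=14.73 m/s
(b) Bernoulli: P₂-P₁=0.5*rho*(V₁^2-V₂^2)/1000=0.5*1000*(4.91^2-14.73^2)/1000=-96.43 kPa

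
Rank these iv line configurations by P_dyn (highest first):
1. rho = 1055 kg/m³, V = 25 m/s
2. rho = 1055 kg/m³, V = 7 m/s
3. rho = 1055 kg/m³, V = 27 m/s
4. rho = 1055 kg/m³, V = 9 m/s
Case 1: P_dyn = 329.7 kPa
Case 2: P_dyn = 25.85 kPa
Case 3: P_dyn = 384.5 kPa
Case 4: P_dyn = 42.73 kPa
Ranking (highest first): 3, 1, 4, 2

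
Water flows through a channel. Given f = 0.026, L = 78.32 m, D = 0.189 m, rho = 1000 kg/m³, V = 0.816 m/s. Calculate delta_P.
Formula: \Delta P = f \frac{L}{D} \frac{\rho V^2}{2}
delta_P = 0.026·(78.32/0.189)·0.5·1000·0.816²/1000 = 3.587 kPa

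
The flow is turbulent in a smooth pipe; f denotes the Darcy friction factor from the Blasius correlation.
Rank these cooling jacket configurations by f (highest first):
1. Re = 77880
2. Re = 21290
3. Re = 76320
Case 1: f = 0.01892
Case 2: f = 0.02616
Case 3: f = 0.01901
Ranking (highest first): 2, 3, 1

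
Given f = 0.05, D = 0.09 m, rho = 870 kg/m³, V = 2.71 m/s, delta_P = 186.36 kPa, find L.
Formula: \Delta P = f \frac{L}{D} \frac{\rho V^2}{2}
Substituting knowns: 186.36 = 0.05·(L/0.09)·0.5·870·2.71²/1000
Solving for L: L = (186.36·1000)·0.09/(0.05·0.5·870·2.71²) = 105 m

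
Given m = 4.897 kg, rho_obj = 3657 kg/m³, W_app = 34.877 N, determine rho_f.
Formula: W_{app} = mg\left(1 - \frac{\rho_f}{\rho_{obj}}\right)
Substituting knowns: 34.877 = 4.897·9.81·(1 − rho_f/3657)
Solving for rho_f: rho_f = 3657·(1 − 34.877/(4.897·9.81)) = 1002 kg/m³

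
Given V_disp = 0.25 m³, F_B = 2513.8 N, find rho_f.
Formula: F_B = \rho_f g V_{disp}
Substituting knowns: 2513.8 = rho_f·9.81·0.25
Solving for rho_f: rho_f = 2513.8/(9.81·0.25) = 1025 kg/m³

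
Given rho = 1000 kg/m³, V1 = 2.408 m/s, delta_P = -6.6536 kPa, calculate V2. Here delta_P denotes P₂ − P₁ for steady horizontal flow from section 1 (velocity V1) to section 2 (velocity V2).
Formula: \Delta P = \frac{1}{2} \rho (V_1^2 - V_2^2)
Substituting knowns: -6.6536 = 0.5·1000·(2.408² − V2²)/1000
Solving for V2: V2 = √(2.408² − 2·(-6.6536·1000)/1000) = 4.371 m/s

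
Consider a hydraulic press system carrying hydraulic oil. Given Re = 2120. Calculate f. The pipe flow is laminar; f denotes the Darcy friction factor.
Formula: f = \frac{64}{Re}
f = 64/2120 = 0.03019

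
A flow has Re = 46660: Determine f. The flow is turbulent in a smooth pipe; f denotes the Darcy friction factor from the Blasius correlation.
Formula: f = \frac{0.316}{Re^{0.25}}
f = 0.316/46660^0.25 = 0.0215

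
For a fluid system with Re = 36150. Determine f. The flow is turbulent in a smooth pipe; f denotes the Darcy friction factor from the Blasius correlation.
Formula: f = \frac{0.316}{Re^{0.25}}
f = 0.316/36150^0.25 = 0.02292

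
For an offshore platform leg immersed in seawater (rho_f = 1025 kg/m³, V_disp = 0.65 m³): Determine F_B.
Formula: F_B = \rho_f g V_{disp}
F_B = 1025·9.81·0.65 = 6536 N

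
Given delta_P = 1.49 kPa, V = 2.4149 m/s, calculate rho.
Formula: V = \sqrt{\frac{2 \Delta P}{\rho}}
Substituting knowns: 2.4149 = √(2·(1.49·1000)/rho)
Solving for rho: rho = 2·(1.49·1000)/2.4149² = 511 kg/m³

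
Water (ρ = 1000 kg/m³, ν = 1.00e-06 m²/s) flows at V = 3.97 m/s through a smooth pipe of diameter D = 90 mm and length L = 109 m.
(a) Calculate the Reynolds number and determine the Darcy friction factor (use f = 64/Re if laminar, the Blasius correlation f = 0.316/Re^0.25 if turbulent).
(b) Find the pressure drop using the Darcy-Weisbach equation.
(a) Re = V·D/ν = 3.97·0.09/1.00e-06 = 357300 → turbulent (Re > 4000); f = 0.316/Re^0.25 = 0.316/357300^0.25 = 0.012925 (Blasius is strictly valid for Re ≲ 1e5; used here as the smooth-pipe estimate the problem specifies)
(b) Darcy-Weisbach: ΔP = f·(L/D)·½ρV²/1000 = 0.012925·(109/0.090)·½·1000·3.97²/1000 = 123.4 kPa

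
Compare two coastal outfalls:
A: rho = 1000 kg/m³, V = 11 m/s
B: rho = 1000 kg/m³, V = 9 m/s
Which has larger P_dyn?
P_dyn(A) = 60.5 kPa, P_dyn(B) = 40.5 kPa. Answer: A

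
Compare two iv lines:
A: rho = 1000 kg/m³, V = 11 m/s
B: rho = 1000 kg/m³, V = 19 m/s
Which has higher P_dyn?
P_dyn(A) = 60.5 kPa, P_dyn(B) = 180.5 kPa. Answer: B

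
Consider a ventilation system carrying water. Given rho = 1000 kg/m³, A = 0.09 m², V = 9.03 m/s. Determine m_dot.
Formula: \dot{m} = \rho A V
m_dot = 1000·0.09·9.03 = 812.7 kg/s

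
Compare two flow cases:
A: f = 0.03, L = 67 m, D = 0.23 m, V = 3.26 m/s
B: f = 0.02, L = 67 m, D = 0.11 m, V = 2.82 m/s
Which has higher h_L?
h_L(A) = 4.734 m, h_L(B) = 4.938 m. Answer: B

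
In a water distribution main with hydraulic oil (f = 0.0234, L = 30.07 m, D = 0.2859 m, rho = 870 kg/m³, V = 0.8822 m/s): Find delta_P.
Formula: \Delta P = f \frac{L}{D} \frac{\rho V^2}{2}
delta_P = 0.0234·(30.07/0.2859)·0.5·870·0.8822²/1000 = 0.8332 kPa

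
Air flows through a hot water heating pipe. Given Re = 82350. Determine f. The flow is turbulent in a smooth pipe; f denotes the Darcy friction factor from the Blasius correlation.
Formula: f = \frac{0.316}{Re^{0.25}}
f = 0.316/82350^0.25 = 0.01865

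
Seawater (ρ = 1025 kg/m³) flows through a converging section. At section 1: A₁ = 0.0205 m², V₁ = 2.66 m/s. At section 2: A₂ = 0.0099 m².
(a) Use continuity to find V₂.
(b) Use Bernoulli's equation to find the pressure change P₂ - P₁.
(a) Continuity: A₁V₁=A₂V₂ -> V₂=A₁V₁/A₂=0.0205*2.66/0.0099=5.51 m/s
(b) Bernoulli: P₂-P₁=0.5*rho*(V₁^2-V₂^2)/1000=0.5*1025*(2.66^2-5.51^2)/1000=-11.93 kPa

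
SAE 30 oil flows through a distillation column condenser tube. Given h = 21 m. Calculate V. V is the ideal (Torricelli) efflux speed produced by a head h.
Formula: V = \sqrt{2 g h}
V = √(2·9.81·21) = 20.3 m/s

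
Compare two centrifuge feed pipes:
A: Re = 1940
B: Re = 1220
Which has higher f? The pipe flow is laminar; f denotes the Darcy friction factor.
f(A) = 0.03299, f(B) = 0.05246. Answer: B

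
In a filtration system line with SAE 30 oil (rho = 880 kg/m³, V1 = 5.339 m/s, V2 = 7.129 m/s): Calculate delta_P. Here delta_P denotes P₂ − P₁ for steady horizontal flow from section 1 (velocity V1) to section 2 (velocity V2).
Formula: \Delta P = \frac{1}{2} \rho (V_1^2 - V_2^2)
delta_P = 0.5·880·(5.339² − 7.129²)/1000 = -9.82 kPa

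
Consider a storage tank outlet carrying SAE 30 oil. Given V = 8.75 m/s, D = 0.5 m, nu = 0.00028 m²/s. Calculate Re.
Formula: Re = \frac{V D}{\nu}
Re = 8.75·0.5/0.00028 = 15625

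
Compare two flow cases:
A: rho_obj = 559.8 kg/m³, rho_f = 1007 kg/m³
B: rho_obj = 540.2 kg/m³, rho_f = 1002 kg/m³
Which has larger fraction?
fraction(A) = 0.5559, fraction(B) = 0.5391. Answer: A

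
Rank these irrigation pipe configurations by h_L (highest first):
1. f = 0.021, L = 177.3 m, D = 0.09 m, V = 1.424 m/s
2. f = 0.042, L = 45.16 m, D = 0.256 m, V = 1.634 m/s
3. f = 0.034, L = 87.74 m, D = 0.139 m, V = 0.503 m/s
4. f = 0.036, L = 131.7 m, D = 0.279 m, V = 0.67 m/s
Case 1: h_L = 4.276 m
Case 2: h_L = 1.008 m
Case 3: h_L = 0.2768 m
Case 4: h_L = 0.3888 m
Ranking (highest first): 1, 2, 4, 3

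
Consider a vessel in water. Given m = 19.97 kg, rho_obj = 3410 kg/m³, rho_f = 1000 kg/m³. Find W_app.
Formula: W_{app} = mg\left(1 - \frac{\rho_f}{\rho_{obj}}\right)
W_app = 19.97·9.81·(1 − 1000/3410) = 138.5 N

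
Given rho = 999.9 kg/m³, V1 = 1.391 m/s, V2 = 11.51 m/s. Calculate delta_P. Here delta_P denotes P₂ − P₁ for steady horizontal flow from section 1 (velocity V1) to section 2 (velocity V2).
Formula: \Delta P = \frac{1}{2} \rho (V_1^2 - V_2^2)
delta_P = 0.5·999.9·(1.391² − 11.51²)/1000 = -65.27 kPa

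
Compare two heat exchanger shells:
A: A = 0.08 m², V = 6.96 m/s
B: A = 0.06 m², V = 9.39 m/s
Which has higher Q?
Q(A) = 556.8 L/s, Q(B) = 563.4 L/s. Answer: B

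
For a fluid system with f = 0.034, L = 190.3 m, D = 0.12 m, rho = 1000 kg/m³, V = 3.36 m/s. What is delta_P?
Formula: \Delta P = f \frac{L}{D} \frac{\rho V^2}{2}
delta_P = 0.034·(190.3/0.12)·0.5·1000·3.36²/1000 = 304.4 kPa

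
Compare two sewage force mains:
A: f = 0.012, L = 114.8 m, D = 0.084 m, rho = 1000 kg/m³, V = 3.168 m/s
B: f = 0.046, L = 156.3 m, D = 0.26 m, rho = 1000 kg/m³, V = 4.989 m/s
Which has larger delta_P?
delta_P(A) = 82.3 kPa, delta_P(B) = 344.1 kPa. Answer: B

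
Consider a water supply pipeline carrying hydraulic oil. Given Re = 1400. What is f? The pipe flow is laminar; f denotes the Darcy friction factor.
Formula: f = \frac{64}{Re}
f = 64/1400 = 0.04571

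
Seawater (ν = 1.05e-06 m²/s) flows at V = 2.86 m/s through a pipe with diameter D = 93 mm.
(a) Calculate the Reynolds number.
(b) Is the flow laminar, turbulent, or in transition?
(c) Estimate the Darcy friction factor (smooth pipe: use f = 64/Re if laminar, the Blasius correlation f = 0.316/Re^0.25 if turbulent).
(a) Re = V·D/ν = 2.86·0.093/1.05e-06 = 253310
(b) Flow regime: turbulent (Re > 4000)
(c) Friction factor: f = 0.316/Re^0.25 = 0.316/253310^0.25 = 0.01409 (Blasius is strictly valid for Re ≲ 1e5; used here as the smooth-pipe estimate the problem specifies)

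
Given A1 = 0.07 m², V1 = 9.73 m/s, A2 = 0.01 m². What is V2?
Formula: V_2 = \frac{A_1 V_1}{A_2}
V2 = 0.07·9.73/0.01 = 68.11 m/s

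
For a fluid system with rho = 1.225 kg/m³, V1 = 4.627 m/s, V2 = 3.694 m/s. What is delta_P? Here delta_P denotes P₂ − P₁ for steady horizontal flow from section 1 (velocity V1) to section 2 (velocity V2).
Formula: \Delta P = \frac{1}{2} \rho (V_1^2 - V_2^2)
delta_P = 0.5·1.225·(4.627² − 3.694²)/1000 = 0.004755 kPa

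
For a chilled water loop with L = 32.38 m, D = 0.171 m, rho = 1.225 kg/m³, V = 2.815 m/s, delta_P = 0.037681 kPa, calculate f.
Formula: \Delta P = f \frac{L}{D} \frac{\rho V^2}{2}
Substituting knowns: 0.037681 = f·(32.38/0.171)·0.5·1.225·2.815²/1000
Solving for f: f = (0.037681·1000)/((32.38/0.171)·0.5·1.225·2.815²) = 0.041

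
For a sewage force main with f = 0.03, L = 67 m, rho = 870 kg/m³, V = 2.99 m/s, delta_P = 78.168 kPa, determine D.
Formula: \Delta P = f \frac{L}{D} \frac{\rho V^2}{2}
Substituting knowns: 78.168 = 0.03·(67/D)·0.5·870·2.99²/1000
Solving for D: D = 0.03·67·0.5·870·2.99²/(78.168·1000) = 0.1 m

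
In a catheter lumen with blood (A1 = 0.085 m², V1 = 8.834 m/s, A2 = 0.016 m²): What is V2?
Formula: V_2 = \frac{A_1 V_1}{A_2}
V2 = 0.085·8.834/0.016 = 46.93 m/s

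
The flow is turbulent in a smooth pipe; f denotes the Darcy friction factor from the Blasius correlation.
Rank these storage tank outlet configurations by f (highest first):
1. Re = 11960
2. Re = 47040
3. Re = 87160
Case 1: f = 0.03022
Case 2: f = 0.02146
Case 3: f = 0.01839
Ranking (highest first): 1, 2, 3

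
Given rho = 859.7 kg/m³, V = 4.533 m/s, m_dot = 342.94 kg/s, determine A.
Formula: \dot{m} = \rho A V
Substituting knowns: 342.94 = 859.7·A·4.533
Solving for A: A = 342.94/(859.7·4.533) = 0.088 m²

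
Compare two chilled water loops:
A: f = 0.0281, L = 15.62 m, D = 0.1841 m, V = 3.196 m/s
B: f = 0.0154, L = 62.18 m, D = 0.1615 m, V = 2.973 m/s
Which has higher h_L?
h_L(A) = 1.241 m, h_L(B) = 2.671 m. Answer: B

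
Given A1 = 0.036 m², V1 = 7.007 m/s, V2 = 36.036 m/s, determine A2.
Formula: V_2 = \frac{A_1 V_1}{A_2}
Substituting knowns: 36.036 = 0.036·7.007/A2
Solving for A2: A2 = 0.036·7.007/36.036 = 0.007 m²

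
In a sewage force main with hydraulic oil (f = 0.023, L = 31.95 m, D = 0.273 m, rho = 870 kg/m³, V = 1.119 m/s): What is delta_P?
Formula: \Delta P = f \frac{L}{D} \frac{\rho V^2}{2}
delta_P = 0.023·(31.95/0.273)·0.5·870·1.119²/1000 = 1.466 kPa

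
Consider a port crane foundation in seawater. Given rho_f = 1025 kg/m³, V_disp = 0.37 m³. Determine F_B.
Formula: F_B = \rho_f g V_{disp}
F_B = 1025·9.81·0.37 = 3720 N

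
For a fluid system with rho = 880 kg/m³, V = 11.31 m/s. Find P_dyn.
Formula: P_{dyn} = \frac{1}{2} \rho V^2
P_dyn = 0.5·880·11.31²/1000 = 56.28 kPa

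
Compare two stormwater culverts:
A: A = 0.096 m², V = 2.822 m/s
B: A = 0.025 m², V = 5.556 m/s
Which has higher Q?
Q(A) = 270.9 L/s, Q(B) = 138.9 L/s. Answer: A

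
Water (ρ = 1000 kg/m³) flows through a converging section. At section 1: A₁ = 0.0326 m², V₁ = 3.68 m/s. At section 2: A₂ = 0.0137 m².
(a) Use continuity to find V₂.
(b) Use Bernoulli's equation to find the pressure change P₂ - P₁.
(a) Continuity: A₁V₁=A₂V₂ -> V₂=A₁V₁/A₂=0.0326*3.68/0.0137=8.76 m/s
(b) Bernoulli: P₂-P₁=0.5*rho*(V₁^2-V₂^2)/1000=0.5*1000*(3.68^2-8.76^2)/1000=-31.6 kPa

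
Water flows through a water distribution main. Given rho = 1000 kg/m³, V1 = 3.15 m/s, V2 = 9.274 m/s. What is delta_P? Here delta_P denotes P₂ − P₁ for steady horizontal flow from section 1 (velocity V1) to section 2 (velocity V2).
Formula: \Delta P = \frac{1}{2} \rho (V_1^2 - V_2^2)
delta_P = 0.5·1000·(3.15² − 9.274²)/1000 = -38.04 kPa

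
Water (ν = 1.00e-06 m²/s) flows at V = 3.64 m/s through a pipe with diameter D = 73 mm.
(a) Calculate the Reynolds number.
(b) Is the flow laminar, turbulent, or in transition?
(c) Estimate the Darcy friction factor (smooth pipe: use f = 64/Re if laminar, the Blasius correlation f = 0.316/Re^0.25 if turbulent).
(a) Re = V·D/ν = 3.64·0.073/1.00e-06 = 265720
(b) Flow regime: turbulent (Re > 4000)
(c) Friction factor: f = 0.316/Re^0.25 = 0.316/265720^0.25 = 0.01392 (Blasius is strictly valid for Re ≲ 1e5; used here as the smooth-pipe estimate the problem specifies)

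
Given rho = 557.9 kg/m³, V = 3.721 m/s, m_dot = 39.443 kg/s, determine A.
Formula: \dot{m} = \rho A V
Substituting knowns: 39.443 = 557.9·A·3.721
Solving for A: A = 39.443/(557.9·3.721) = 0.019 m²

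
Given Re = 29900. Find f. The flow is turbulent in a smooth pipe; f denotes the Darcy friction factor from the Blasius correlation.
Formula: f = \frac{0.316}{Re^{0.25}}
f = 0.316/29900^0.25 = 0.02403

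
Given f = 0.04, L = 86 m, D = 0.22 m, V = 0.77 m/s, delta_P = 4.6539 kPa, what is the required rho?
Formula: \Delta P = f \frac{L}{D} \frac{\rho V^2}{2}
Substituting knowns: 4.6539 = 0.04·(86/0.22)·0.5·rho·0.77²/1000
Solving for rho: rho = (4.6539·1000)/(0.04·(86/0.22)·0.5·0.77²) = 1004 kg/m³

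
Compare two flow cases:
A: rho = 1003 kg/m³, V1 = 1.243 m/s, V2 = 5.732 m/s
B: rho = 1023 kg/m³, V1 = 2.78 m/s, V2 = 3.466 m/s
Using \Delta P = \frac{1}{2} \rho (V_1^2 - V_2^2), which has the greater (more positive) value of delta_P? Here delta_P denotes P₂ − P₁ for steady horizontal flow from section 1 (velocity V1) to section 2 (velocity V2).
delta_P(A) = -15.7 kPa, delta_P(B) = -2.192 kPa. Answer: B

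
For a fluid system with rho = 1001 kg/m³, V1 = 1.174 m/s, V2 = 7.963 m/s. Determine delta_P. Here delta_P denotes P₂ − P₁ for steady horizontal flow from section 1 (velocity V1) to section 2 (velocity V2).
Formula: \Delta P = \frac{1}{2} \rho (V_1^2 - V_2^2)
delta_P = 0.5·1001·(1.174² − 7.963²)/1000 = -31.05 kPa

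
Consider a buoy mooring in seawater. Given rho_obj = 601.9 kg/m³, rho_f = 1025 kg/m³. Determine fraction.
Formula: f_{sub} = \frac{\rho_{obj}}{\rho_f}
fraction = 601.9/1025 = 0.5872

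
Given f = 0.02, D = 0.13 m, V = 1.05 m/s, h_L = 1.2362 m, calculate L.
Formula: h_L = f \frac{L}{D} \frac{V^2}{2g}
Substituting knowns: 1.2362 = 0.02·(L/0.13)·1.05²/(2·9.81)
Solving for L: L = 1.2362·2·9.81·0.13/(0.02·1.05²) = 143 m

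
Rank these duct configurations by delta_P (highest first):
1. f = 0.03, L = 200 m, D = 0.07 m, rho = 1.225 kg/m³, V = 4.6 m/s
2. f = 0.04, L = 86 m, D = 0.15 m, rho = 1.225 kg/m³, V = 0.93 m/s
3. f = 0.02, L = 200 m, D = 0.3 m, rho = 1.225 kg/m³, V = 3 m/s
Case 1: delta_P = 1.111 kPa
Case 2: delta_P = 0.01215 kPa
Case 3: delta_P = 0.0735 kPa
Ranking (highest first): 1, 3, 2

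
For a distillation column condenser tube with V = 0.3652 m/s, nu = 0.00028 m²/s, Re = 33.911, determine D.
Formula: Re = \frac{V D}{\nu}
Substituting knowns: 33.911 = 0.3652·D/0.00028
Solving for D: D = 33.911·0.00028/0.3652 = 0.026 m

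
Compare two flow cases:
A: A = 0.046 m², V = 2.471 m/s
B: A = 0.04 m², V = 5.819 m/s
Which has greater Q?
Q(A) = 113.7 L/s, Q(B) = 232.8 L/s. Answer: B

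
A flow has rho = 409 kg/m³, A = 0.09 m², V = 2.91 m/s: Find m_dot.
Formula: \dot{m} = \rho A V
m_dot = 409·0.09·2.91 = 107.1 kg/s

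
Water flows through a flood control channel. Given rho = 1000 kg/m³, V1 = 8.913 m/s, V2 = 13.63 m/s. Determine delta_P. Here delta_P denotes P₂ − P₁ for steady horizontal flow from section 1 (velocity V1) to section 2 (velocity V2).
Formula: \Delta P = \frac{1}{2} \rho (V_1^2 - V_2^2)
delta_P = 0.5·1000·(8.913² − 13.63²)/1000 = -53.17 kPa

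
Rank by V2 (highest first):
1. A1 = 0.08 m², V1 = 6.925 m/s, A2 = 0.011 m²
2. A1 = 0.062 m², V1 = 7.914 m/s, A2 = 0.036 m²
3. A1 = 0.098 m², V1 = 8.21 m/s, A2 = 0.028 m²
Case 1: V2 = 50.36 m/s
Case 2: V2 = 13.63 m/s
Case 3: V2 = 28.74 m/s
Ranking (highest first): 1, 3, 2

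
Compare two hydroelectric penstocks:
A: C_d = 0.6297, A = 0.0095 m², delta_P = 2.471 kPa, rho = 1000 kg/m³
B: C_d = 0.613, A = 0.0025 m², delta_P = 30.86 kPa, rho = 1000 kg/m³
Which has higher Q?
Q(A) = 13.3 L/s, Q(B) = 12.04 L/s. Answer: A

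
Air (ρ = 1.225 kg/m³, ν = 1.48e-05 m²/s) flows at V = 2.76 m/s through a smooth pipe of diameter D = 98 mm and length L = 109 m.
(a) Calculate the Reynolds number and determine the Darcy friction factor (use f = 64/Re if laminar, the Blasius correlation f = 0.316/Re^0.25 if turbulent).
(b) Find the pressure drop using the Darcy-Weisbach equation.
(a) Re = V·D/ν = 2.76·0.098/1.48e-05 = 18276 → turbulent (Re > 4000); f = 0.316/Re^0.25 = 0.316/18276^0.25 = 0.027178
(b) Darcy-Weisbach: ΔP = f·(L/D)·½ρV²/1000 = 0.027178·(109/0.098)·½·1.225·2.76²/1000 = 0.141 kPa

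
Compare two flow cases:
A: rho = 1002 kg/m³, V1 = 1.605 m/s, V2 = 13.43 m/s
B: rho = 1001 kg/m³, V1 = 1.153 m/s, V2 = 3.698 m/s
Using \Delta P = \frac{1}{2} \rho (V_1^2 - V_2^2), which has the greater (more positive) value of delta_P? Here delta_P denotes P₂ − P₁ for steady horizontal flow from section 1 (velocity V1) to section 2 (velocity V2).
delta_P(A) = -89.07 kPa, delta_P(B) = -6.179 kPa. Answer: B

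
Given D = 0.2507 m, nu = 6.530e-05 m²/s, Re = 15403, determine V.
Formula: Re = \frac{V D}{\nu}
Substituting knowns: 15403 = V·0.2507/6.530e-05
Solving for V: V = 15403·6.530e-05/0.2507 = 4.012 m/s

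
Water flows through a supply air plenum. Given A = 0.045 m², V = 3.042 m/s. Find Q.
Formula: Q = A V
Q = 0.045·3.042·1000 = 136.9 L/s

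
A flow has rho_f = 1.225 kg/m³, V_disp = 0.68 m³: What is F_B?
Formula: F_B = \rho_f g V_{disp}
F_B = 1.225·9.81·0.68 = 8.172 N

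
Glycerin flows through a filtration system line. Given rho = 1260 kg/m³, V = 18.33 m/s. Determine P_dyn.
Formula: P_{dyn} = \frac{1}{2} \rho V^2
P_dyn = 0.5·1260·18.33²/1000 = 211.7 kPa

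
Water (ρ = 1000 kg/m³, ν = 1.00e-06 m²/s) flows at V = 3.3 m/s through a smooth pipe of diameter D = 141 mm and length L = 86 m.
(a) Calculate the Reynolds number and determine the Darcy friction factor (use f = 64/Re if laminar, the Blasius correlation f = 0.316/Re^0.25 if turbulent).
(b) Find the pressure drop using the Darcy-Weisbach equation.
(a) Re = V·D/ν = 3.3·0.141/1.00e-06 = 465300 → turbulent (Re > 4000); f = 0.316/Re^0.25 = 0.316/465300^0.25 = 0.012099 (Blasius is strictly valid for Re ≲ 1e5; used here as the smooth-pipe estimate the problem specifies)
(b) Darcy-Weisbach: ΔP = f·(L/D)·½ρV²/1000 = 0.012099·(86/0.141)·½·1000·3.3²/1000 = 40.18 kPa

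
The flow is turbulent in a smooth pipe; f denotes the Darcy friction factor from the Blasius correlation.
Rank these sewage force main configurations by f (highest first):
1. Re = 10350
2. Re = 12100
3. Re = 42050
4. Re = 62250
Case 1: f = 0.03133
Case 2: f = 0.03013
Case 3: f = 0.02207
Case 4: f = 0.02001
Ranking (highest first): 1, 2, 3, 4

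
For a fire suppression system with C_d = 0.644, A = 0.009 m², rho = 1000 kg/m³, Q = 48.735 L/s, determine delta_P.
Formula: Q = C_d A \sqrt{\frac{2 \Delta P}{\rho}}
Substituting knowns: 48.735 = 0.644·0.009·√(2·(delta_P·1000)/1000)·1000
Solving for delta_P: delta_P = ((48.735/1000)/(0.644·0.009))²·1000/2/1000 = 35.35 kPa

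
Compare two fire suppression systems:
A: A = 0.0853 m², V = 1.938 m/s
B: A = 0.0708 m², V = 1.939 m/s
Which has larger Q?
Q(A) = 165.3 L/s, Q(B) = 137.3 L/s. Answer: A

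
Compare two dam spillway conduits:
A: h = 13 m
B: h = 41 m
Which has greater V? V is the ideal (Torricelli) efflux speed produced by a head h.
V(A) = 15.97 m/s, V(B) = 28.36 m/s. Answer: B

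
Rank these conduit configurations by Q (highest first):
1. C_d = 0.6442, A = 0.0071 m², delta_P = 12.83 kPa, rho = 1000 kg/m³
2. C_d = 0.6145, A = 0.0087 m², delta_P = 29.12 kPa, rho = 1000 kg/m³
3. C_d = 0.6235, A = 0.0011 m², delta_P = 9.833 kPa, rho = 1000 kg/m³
Case 1: Q = 23.17 L/s
Case 2: Q = 40.8 L/s
Case 3: Q = 3.041 L/s
Ranking (highest first): 2, 1, 3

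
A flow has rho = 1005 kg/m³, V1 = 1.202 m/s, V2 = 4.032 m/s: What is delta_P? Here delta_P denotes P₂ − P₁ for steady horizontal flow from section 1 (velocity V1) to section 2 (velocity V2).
Formula: \Delta P = \frac{1}{2} \rho (V_1^2 - V_2^2)
delta_P = 0.5·1005·(1.202² − 4.032²)/1000 = -7.443 kPa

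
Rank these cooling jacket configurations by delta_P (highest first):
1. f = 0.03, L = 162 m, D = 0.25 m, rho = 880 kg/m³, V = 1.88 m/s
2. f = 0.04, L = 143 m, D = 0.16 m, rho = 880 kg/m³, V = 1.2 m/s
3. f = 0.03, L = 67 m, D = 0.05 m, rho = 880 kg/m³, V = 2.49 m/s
Case 1: delta_P = 30.23 kPa
Case 2: delta_P = 22.65 kPa
Case 3: delta_P = 109.7 kPa
Ranking (highest first): 3, 1, 2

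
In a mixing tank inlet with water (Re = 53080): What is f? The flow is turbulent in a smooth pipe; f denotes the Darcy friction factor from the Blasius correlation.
Formula: f = \frac{0.316}{Re^{0.25}}
f = 0.316/53080^0.25 = 0.02082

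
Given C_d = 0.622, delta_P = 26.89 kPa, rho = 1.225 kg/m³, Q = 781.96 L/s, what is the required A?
Formula: Q = C_d A \sqrt{\frac{2 \Delta P}{\rho}}
Substituting knowns: 781.96 = 0.622·A·√(2·(26.89·1000)/1.225)·1000
Solving for A: A = (781.96/1000)/(0.622·√(2·(26.89·1000)/1.225)) = 0.006 m²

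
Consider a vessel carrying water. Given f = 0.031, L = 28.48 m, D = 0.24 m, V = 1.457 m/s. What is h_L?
Formula: h_L = f \frac{L}{D} \frac{V^2}{2g}
h_L = 0.031·(28.48/0.24)·1.457²/(2·9.81) = 0.398 m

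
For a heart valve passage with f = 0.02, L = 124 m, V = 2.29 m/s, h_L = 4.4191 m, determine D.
Formula: h_L = f \frac{L}{D} \frac{V^2}{2g}
Substituting knowns: 4.4191 = 0.02·(124/D)·2.29²/(2·9.81)
Solving for D: D = 0.02·124·2.29²/(2·9.81·4.4191) = 0.15 m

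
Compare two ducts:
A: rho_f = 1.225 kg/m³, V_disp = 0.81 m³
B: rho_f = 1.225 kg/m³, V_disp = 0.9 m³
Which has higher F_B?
F_B(A) = 9.734 N, F_B(B) = 10.82 N. Answer: B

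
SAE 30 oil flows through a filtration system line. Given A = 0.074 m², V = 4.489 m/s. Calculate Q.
Formula: Q = A V
Q = 0.074·4.489·1000 = 332.2 L/s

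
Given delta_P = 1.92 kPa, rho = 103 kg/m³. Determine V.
Formula: V = \sqrt{\frac{2 \Delta P}{\rho}}
V = √(2·(1.92·1000)/103) = 6.106 m/s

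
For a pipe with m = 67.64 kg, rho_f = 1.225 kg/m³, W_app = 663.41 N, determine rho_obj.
Formula: W_{app} = mg\left(1 - \frac{\rho_f}{\rho_{obj}}\right)
Substituting knowns: 663.41 = 67.64·9.81·(1 − 1.225/rho_obj)
Solving for rho_obj: rho_obj = 1.225/(1 − 663.41/(67.64·9.81)) = 5873 kg/m³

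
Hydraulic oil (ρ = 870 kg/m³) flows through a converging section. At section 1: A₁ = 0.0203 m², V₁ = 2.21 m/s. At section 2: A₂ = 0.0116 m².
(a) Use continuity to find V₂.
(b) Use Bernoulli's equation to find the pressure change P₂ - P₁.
(a) Continuity: A₁V₁=A₂V₂ -> V₂=A₁V₁/A₂=0.0203*2.21/0.0116=3.87 m/s
(b) Bernoulli: P₂-P₁=0.5*rho*(V₁^2-V₂^2)/1000=0.5*870*(2.21^2-3.87^2)/1000=-4.39 kPa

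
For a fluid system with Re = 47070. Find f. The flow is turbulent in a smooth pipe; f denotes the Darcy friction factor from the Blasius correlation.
Formula: f = \frac{0.316}{Re^{0.25}}
f = 0.316/47070^0.25 = 0.02145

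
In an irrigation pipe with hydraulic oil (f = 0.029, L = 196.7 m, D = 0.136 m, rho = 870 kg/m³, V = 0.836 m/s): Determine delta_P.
Formula: \Delta P = f \frac{L}{D} \frac{\rho V^2}{2}
delta_P = 0.029·(196.7/0.136)·0.5·870·0.836²/1000 = 12.75 kPa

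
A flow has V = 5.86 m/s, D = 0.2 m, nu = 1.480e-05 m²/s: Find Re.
Formula: Re = \frac{V D}{\nu}
Re = 5.86·0.2/1.480e-05 = 79189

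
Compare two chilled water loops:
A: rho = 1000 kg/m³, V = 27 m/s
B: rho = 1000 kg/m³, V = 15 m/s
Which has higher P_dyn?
P_dyn(A) = 364.5 kPa, P_dyn(B) = 112.5 kPa. Answer: A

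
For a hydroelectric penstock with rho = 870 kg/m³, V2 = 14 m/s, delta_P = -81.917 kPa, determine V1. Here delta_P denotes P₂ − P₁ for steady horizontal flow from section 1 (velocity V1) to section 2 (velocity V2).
Formula: \Delta P = \frac{1}{2} \rho (V_1^2 - V_2^2)
Substituting knowns: -81.917 = 0.5·870·(V1² − 14²)/1000
Solving for V1: V1 = √(14² + 2·(-81.917·1000)/870) = 2.772 m/s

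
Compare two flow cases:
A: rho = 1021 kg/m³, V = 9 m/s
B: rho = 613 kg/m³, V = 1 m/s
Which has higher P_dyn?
P_dyn(A) = 41.35 kPa, P_dyn(B) = 0.3065 kPa. Answer: A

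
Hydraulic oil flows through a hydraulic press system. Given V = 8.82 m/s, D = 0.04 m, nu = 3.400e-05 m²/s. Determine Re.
Formula: Re = \frac{V D}{\nu}
Re = 8.82·0.04/3.400e-05 = 10376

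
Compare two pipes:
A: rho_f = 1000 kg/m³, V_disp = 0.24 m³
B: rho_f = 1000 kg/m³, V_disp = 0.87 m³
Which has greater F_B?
F_B(A) = 2354 N, F_B(B) = 8535 N. Answer: B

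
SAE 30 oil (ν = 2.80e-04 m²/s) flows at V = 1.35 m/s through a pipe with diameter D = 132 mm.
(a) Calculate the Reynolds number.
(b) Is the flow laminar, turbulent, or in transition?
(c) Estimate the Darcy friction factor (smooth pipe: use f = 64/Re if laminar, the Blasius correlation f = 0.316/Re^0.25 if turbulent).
(a) Re = V·D/ν = 1.35·0.132/2.80e-04 = 636.43
(b) Flow regime: laminar (Re < 2300)
(c) Friction factor: f = 64/Re = 64/636.43 = 0.1006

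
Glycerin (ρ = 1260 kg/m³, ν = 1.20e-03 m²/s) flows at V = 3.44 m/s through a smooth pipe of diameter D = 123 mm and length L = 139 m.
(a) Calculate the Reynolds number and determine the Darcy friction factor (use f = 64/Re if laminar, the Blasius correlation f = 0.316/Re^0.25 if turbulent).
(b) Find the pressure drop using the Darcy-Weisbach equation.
(a) Re = V·D/ν = 3.44·0.123/1.20e-03 = 352.6 → laminar (Re < 2300); f = 64/Re = 64/352.6 = 0.18151
(b) Darcy-Weisbach: ΔP = f·(L/D)·½ρV²/1000 = 0.18151·(139/0.123)·½·1260·3.44²/1000 = 1529 kPa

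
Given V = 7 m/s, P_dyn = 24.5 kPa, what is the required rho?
Formula: P_{dyn} = \frac{1}{2} \rho V^2
Substituting knowns: 24.5 = 0.5·rho·7²/1000
Solving for rho: rho = 2·(24.5·1000)/7² = 1000 kg/m³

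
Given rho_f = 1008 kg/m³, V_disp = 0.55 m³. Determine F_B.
Formula: F_B = \rho_f g V_{disp}
F_B = 1008·9.81·0.55 = 5439 N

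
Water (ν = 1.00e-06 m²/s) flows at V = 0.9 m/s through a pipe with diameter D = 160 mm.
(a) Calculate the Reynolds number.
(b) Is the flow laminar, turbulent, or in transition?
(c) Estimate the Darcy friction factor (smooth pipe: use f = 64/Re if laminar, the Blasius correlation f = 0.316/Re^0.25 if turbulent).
(a) Re = V·D/ν = 0.9·0.16/1.00e-06 = 144000
(b) Flow regime: turbulent (Re > 4000)
(c) Friction factor: f = 0.316/Re^0.25 = 0.316/144000^0.25 = 0.01622 (Blasius is strictly valid for Re ≲ 1e5; used here as the smooth-pipe estimate the problem specifies)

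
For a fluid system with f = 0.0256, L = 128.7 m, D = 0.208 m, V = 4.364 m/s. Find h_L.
Formula: h_L = f \frac{L}{D} \frac{V^2}{2g}
h_L = 0.0256·(128.7/0.208)·4.364²/(2·9.81) = 15.38 m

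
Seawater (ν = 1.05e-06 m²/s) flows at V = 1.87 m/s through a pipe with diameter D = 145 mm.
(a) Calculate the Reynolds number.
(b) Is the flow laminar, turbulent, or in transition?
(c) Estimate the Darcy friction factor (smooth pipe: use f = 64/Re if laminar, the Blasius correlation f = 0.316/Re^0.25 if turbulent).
(a) Re = V·D/ν = 1.87·0.145/1.05e-06 = 258240
(b) Flow regime: turbulent (Re > 4000)
(c) Friction factor: f = 0.316/Re^0.25 = 0.316/258240^0.25 = 0.01402 (Blasius is strictly valid for Re ≲ 1e5; used here as the smooth-pipe estimate the problem specifies)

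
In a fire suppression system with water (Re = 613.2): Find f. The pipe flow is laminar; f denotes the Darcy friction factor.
Formula: f = \frac{64}{Re}
f = 64/613.2 = 0.1044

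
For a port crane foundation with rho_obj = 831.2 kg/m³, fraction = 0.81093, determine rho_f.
Formula: f_{sub} = \frac{\rho_{obj}}{\rho_f}
Substituting knowns: 0.81093 = 831.2/rho_f
Solving for rho_f: rho_f = 831.2/0.81093 = 1025 kg/m³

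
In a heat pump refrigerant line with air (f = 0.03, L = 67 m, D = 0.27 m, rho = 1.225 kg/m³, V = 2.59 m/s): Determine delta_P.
Formula: \Delta P = f \frac{L}{D} \frac{\rho V^2}{2}
delta_P = 0.03·(67/0.27)·0.5·1.225·2.59²/1000 = 0.03059 kPa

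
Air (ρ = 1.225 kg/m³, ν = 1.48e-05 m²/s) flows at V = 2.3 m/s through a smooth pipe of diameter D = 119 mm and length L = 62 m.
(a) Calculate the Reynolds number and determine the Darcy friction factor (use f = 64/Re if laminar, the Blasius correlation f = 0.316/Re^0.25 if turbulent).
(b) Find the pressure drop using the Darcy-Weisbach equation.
(a) Re = V·D/ν = 2.3·0.119/1.48e-05 = 18493 → turbulent (Re > 4000); f = 0.316/Re^0.25 = 0.316/18493^0.25 = 0.027098
(b) Darcy-Weisbach: ΔP = f·(L/D)·½ρV²/1000 = 0.027098·(62/0.119)·½·1.225·2.3²/1000 = 0.04575 kPa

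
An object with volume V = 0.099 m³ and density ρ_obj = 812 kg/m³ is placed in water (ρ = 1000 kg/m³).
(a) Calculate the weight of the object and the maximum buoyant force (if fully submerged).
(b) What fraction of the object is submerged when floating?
(a) W=rho_obj*g*V=812*9.81*0.099=788.6 N; F_B(max)=rho*g*V=1000*9.81*0.099=971.2 N
(b) Floating fraction=rho_obj/rho=812/1000=0.812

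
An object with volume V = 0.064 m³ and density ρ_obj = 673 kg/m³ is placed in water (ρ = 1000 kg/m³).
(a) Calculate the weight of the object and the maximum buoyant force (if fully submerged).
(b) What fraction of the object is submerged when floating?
(a) W=rho_obj*g*V=673*9.81*0.064=422.5 N; F_B(max)=rho*g*V=1000*9.81*0.064=627.8 N
(b) Floating fraction=rho_obj/rho=673/1000=0.673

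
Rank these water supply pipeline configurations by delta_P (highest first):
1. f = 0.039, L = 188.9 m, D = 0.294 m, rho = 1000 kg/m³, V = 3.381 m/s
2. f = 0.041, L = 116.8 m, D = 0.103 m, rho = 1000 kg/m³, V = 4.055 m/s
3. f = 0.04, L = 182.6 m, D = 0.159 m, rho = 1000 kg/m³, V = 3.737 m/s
Case 1: delta_P = 143.2 kPa
Case 2: delta_P = 382.2 kPa
Case 3: delta_P = 320.8 kPa
Ranking (highest first): 2, 3, 1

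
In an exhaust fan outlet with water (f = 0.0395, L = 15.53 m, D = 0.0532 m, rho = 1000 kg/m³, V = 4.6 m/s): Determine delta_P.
Formula: \Delta P = f \frac{L}{D} \frac{\rho V^2}{2}
delta_P = 0.0395·(15.53/0.0532)·0.5·1000·4.6²/1000 = 122 kPa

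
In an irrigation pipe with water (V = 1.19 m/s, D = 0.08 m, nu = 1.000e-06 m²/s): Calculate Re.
Formula: Re = \frac{V D}{\nu}
Re = 1.19·0.08/1.000e-06 = 95200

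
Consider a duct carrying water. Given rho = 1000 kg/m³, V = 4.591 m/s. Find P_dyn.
Formula: P_{dyn} = \frac{1}{2} \rho V^2
P_dyn = 0.5·1000·4.591²/1000 = 10.54 kPa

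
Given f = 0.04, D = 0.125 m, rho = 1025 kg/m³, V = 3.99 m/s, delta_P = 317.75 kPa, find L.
Formula: \Delta P = f \frac{L}{D} \frac{\rho V^2}{2}
Substituting knowns: 317.75 = 0.04·(L/0.125)·0.5·1025·3.99²/1000
Solving for L: L = (317.75·1000)·0.125/(0.04·0.5·1025·3.99²) = 121.7 m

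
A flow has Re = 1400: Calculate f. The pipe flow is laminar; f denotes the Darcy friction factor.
Formula: f = \frac{64}{Re}
f = 64/1400 = 0.04571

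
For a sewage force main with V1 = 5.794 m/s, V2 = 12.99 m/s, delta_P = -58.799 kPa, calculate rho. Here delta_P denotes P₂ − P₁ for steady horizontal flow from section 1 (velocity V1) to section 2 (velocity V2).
Formula: \Delta P = \frac{1}{2} \rho (V_1^2 - V_2^2)
Substituting knowns: -58.799 = 0.5·rho·(5.794² − 12.99²)/1000
Solving for rho: rho = 2·(-58.799·1000)/(5.794² − 12.99²) = 870 kg/m³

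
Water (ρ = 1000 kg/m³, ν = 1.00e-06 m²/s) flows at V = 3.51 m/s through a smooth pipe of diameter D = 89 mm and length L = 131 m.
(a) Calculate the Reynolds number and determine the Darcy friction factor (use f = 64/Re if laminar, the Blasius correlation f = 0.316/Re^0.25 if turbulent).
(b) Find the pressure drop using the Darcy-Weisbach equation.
(a) Re = V·D/ν = 3.51·0.089/1.00e-06 = 312390 → turbulent (Re > 4000); f = 0.316/Re^0.25 = 0.316/312390^0.25 = 0.013366 (Blasius is strictly valid for Re ≲ 1e5; used here as the smooth-pipe estimate the problem specifies)
(b) Darcy-Weisbach: ΔP = f·(L/D)·½ρV²/1000 = 0.013366·(131/0.089)·½·1000·3.51²/1000 = 121.2 kPa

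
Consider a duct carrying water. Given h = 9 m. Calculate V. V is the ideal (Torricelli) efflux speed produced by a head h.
Formula: V = \sqrt{2 g h}
V = √(2·9.81·9) = 13.29 m/s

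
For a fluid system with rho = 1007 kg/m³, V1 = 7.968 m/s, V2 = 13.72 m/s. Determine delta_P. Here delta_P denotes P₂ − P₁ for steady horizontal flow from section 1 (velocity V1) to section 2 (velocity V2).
Formula: \Delta P = \frac{1}{2} \rho (V_1^2 - V_2^2)
delta_P = 0.5·1007·(7.968² − 13.72²)/1000 = -62.81 kPa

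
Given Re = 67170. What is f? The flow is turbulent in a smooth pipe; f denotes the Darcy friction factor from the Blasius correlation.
Formula: f = \frac{0.316}{Re^{0.25}}
f = 0.316/67170^0.25 = 0.01963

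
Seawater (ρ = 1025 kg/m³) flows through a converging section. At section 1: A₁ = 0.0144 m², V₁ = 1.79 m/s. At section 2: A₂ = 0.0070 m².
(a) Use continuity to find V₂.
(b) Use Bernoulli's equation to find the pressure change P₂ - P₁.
(a) Continuity: A₁V₁=A₂V₂ -> V₂=A₁V₁/A₂=0.0144*1.79/0.0070=3.68 m/s
(b) Bernoulli: P₂-P₁=0.5*rho*(V₁^2-V₂^2)/1000=0.5*1025*(1.79^2-3.68^2)/1000=-5.298 kPa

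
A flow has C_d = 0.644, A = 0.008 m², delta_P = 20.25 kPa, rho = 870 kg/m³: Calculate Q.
Formula: Q = C_d A \sqrt{\frac{2 \Delta P}{\rho}}
Q = 0.644·0.008·√(2·(20.25·1000)/870)·1000 = 35.15 L/s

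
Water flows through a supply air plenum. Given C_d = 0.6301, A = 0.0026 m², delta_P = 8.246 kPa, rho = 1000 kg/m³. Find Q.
Formula: Q = C_d A \sqrt{\frac{2 \Delta P}{\rho}}
Q = 0.6301·0.0026·√(2·(8.246·1000)/1000)·1000 = 6.653 L/s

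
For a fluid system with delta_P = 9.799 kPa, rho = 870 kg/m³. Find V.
Formula: V = \sqrt{\frac{2 \Delta P}{\rho}}
V = √(2·(9.799·1000)/870) = 4.746 m/s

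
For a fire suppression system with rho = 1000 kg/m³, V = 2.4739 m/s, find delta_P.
Formula: V = \sqrt{\frac{2 \Delta P}{\rho}}
Substituting knowns: 2.4739 = √(2·(delta_P·1000)/1000)
Solving for delta_P: delta_P = 2.4739²·1000/2/1000 = 3.06 kPa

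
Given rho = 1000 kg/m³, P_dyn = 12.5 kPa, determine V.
Formula: P_{dyn} = \frac{1}{2} \rho V^2
Substituting knowns: 12.5 = 0.5·1000·V²/1000
Solving for V: V = √(2·(12.5·1000)/1000) = 5 m/s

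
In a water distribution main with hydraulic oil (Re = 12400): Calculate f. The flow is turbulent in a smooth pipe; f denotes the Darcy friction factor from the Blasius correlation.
Formula: f = \frac{0.316}{Re^{0.25}}
f = 0.316/12400^0.25 = 0.02995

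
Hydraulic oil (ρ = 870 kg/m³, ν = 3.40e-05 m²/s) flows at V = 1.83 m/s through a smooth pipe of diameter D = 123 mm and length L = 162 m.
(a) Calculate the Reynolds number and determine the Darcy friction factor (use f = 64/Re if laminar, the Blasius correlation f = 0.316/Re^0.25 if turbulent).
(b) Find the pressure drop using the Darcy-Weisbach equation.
(a) Re = V·D/ν = 1.83·0.123/3.40e-05 = 6620.3 → turbulent (Re > 4000); f = 0.316/Re^0.25 = 0.316/6620.3^0.25 = 0.035032
(b) Darcy-Weisbach: ΔP = f·(L/D)·½ρV²/1000 = 0.035032·(162/0.123)·½·870·1.83²/1000 = 67.22 kPa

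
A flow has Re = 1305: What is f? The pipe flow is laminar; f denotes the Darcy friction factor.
Formula: f = \frac{64}{Re}
f = 64/1305 = 0.04904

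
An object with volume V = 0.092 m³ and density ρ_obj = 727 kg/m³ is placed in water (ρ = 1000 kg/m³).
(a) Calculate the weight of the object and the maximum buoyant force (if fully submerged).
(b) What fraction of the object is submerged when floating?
(a) W=rho_obj*g*V=727*9.81*0.092=656.1 N; F_B(max)=rho*g*V=1000*9.81*0.092=902.5 N
(b) Floating fraction=rho_obj/rho=727/1000=0.727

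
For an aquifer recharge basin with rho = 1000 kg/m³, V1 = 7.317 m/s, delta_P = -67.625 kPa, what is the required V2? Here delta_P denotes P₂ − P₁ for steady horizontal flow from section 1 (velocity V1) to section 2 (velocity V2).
Formula: \Delta P = \frac{1}{2} \rho (V_1^2 - V_2^2)
Substituting knowns: -67.625 = 0.5·1000·(7.317² − V2²)/1000
Solving for V2: V2 = √(7.317² − 2·(-67.625·1000)/1000) = 13.74 m/s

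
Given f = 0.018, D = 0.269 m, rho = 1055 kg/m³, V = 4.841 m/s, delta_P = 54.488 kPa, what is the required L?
Formula: \Delta P = f \frac{L}{D} \frac{\rho V^2}{2}
Substituting knowns: 54.488 = 0.018·(L/0.269)·0.5·1055·4.841²/1000
Solving for L: L = (54.488·1000)·0.269/(0.018·0.5·1055·4.841²) = 65.87 m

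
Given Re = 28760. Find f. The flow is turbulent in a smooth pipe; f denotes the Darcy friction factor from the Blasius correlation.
Formula: f = \frac{0.316}{Re^{0.25}}
f = 0.316/28760^0.25 = 0.02427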